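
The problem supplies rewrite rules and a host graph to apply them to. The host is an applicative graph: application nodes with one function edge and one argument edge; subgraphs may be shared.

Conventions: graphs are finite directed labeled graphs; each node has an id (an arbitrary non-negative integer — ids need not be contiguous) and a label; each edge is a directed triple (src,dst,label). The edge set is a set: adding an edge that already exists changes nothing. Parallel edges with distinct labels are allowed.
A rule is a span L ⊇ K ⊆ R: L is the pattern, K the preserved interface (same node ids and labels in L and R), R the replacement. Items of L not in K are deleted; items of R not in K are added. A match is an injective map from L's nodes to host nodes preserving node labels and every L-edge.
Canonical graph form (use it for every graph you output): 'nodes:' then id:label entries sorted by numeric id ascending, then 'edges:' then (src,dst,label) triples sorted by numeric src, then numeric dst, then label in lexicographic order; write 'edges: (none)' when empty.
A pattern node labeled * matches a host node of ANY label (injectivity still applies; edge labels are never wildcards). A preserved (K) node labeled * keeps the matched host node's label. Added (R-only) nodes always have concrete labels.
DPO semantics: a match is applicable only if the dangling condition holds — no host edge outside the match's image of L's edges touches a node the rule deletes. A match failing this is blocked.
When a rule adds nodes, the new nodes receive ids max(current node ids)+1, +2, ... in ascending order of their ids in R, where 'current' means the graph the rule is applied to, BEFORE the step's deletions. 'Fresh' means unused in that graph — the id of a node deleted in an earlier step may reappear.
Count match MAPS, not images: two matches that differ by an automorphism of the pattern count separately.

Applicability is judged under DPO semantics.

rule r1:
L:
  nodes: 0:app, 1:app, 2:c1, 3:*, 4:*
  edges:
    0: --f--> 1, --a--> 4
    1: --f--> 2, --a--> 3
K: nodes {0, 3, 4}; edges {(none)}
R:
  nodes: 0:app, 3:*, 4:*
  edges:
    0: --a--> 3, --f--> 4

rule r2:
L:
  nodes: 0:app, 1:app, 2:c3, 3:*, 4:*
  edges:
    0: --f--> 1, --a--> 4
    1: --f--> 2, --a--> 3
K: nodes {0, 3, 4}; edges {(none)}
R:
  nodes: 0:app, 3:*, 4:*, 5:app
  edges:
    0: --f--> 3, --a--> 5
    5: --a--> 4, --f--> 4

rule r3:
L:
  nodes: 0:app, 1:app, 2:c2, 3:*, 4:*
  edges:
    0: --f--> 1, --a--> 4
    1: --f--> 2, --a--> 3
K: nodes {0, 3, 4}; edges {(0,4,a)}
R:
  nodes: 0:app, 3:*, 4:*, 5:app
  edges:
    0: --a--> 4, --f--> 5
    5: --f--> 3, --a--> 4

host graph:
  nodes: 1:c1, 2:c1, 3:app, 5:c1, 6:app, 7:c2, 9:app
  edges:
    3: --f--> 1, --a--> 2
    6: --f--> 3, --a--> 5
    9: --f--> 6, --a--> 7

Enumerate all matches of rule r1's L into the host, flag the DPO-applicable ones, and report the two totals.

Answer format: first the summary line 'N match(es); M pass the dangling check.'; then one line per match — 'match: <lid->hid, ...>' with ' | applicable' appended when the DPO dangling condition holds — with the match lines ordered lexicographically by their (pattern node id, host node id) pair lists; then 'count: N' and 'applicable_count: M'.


1 match(es); 1 pass the dangling check.
match: 0->6, 1->3, 2->1, 3->2, 4->5 | applicable
count: 1
applicable_count: 1


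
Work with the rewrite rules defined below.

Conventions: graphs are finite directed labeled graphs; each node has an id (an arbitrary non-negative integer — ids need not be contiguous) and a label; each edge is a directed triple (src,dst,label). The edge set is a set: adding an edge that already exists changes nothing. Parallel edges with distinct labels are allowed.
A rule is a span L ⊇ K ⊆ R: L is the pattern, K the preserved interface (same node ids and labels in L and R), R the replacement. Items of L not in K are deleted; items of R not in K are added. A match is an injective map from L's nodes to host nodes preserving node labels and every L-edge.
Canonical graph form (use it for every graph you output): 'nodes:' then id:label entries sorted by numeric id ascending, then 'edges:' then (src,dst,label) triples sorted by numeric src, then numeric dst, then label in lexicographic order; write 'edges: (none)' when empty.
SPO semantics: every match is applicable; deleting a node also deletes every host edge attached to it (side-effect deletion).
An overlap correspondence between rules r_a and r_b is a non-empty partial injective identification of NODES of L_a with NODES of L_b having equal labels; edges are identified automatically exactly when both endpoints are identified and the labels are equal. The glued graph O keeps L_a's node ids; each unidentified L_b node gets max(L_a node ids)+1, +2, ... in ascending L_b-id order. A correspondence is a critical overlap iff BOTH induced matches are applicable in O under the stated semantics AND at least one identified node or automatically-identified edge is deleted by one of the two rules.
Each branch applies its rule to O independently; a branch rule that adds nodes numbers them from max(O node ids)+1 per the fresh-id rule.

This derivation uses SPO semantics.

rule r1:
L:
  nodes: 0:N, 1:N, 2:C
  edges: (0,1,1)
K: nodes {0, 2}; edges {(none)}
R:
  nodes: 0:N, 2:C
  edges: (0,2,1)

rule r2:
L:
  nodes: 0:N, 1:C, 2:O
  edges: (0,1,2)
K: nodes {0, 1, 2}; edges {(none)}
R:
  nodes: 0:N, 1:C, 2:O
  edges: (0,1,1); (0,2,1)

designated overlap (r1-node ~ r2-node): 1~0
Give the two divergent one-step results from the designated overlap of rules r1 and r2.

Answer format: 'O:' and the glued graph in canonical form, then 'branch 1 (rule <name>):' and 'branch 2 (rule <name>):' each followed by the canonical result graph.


O:
nodes: 0:N, 1:N, 2:C, 3:C, 4:O
edges: (0,1,1); (1,3,2)
branch 1 (rule r1):
nodes: 0:N, 2:C, 3:C, 4:O
edges: (0,2,1)
branch 2 (rule r2):
nodes: 0:N, 1:N, 2:C, 3:C, 4:O
edges: (0,1,1); (1,3,1); (1,4,1)


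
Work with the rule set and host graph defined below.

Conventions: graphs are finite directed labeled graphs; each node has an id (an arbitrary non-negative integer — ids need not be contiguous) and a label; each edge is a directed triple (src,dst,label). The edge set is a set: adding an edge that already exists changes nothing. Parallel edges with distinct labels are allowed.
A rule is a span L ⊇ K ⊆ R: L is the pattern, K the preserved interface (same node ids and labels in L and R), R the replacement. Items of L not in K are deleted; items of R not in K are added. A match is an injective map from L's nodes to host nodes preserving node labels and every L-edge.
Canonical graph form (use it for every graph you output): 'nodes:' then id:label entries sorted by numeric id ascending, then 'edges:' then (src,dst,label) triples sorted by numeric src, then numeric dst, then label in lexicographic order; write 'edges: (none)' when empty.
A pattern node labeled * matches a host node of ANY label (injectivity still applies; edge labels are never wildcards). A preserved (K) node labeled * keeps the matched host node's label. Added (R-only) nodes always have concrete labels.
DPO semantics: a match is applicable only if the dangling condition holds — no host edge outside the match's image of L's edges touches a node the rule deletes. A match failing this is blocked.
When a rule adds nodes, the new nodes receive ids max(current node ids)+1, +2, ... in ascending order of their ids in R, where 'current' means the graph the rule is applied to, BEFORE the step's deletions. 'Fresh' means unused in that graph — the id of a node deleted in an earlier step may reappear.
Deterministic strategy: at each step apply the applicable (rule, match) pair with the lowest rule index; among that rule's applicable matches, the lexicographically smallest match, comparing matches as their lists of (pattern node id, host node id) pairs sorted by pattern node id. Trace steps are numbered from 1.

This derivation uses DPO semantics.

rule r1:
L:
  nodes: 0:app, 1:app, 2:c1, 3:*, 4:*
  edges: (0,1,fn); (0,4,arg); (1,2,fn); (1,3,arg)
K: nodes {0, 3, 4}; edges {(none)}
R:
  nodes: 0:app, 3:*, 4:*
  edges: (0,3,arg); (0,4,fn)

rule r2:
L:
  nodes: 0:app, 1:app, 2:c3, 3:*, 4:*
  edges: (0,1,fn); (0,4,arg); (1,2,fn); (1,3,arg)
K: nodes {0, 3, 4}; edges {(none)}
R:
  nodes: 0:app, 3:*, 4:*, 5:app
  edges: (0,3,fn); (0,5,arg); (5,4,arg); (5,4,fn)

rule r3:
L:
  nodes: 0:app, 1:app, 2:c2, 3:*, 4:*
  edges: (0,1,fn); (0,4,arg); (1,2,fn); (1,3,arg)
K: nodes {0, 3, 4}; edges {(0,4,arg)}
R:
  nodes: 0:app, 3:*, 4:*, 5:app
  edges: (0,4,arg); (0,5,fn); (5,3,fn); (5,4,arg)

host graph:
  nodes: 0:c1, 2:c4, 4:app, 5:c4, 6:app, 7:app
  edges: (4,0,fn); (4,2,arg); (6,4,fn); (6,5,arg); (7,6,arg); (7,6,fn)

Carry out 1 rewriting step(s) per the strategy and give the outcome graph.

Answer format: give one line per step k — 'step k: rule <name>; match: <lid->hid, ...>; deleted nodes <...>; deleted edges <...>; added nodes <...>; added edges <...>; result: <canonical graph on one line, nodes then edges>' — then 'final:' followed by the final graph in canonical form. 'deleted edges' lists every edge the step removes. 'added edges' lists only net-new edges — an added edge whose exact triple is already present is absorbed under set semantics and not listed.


step 1: rule r1; match: 0->6, 1->4, 2->0, 3->2, 4->5; deleted nodes 0, 4; deleted edges (4,0,fn); (4,2,arg); (6,4,fn); (6,5,arg); added nodes (none); added edges (6,2,arg); (6,5,fn); result: nodes: 2:c4, 5:c4, 6:app, 7:app edges: (6,2,arg); (6,5,fn); (7,6,arg); (7,6,fn)
final:
nodes: 2:c4, 5:c4, 6:app, 7:app
edges: (6,2,arg); (6,5,fn); (7,6,arg); (7,6,fn)


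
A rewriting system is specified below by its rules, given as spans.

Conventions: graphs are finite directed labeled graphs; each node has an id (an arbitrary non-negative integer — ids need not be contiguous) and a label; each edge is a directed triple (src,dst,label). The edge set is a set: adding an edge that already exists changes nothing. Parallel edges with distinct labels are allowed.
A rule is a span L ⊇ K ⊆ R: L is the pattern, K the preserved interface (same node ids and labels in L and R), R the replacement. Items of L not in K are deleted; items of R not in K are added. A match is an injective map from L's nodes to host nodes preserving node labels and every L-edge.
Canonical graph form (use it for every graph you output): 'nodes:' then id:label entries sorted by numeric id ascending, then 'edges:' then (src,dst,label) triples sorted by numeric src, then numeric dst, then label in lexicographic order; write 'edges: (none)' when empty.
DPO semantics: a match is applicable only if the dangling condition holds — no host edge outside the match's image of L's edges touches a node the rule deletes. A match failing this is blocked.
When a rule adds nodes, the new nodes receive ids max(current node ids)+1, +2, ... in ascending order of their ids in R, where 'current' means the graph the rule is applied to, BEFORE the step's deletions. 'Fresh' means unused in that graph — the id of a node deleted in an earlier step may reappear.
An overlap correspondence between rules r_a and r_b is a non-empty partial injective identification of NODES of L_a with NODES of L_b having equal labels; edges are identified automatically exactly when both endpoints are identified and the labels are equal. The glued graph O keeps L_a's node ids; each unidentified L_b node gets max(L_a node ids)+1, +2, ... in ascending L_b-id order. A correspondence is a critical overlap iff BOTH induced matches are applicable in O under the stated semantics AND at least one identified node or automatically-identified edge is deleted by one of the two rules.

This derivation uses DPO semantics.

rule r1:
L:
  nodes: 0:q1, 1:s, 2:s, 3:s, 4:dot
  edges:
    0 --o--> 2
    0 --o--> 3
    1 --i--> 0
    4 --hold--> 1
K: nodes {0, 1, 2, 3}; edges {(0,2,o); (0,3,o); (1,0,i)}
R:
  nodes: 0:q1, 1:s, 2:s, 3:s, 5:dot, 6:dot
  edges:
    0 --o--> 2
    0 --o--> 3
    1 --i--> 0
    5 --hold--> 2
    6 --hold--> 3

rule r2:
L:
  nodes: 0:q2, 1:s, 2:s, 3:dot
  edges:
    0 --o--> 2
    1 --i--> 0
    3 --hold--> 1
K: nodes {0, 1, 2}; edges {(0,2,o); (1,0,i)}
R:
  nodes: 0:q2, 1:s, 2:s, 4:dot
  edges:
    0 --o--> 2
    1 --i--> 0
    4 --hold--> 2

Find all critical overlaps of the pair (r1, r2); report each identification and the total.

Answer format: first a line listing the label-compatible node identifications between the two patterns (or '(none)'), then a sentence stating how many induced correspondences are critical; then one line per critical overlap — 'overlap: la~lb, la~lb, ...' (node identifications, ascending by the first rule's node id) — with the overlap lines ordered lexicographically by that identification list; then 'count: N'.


label-compatible node identifications between L(r1) and L(r2): 1~1, 1~2, 2~1, 2~2, 3~1, 3~2, 4~3
3 of the induced correspondences are critical overlaps of r1 and r2.
overlap: 1~1, 2~2, 4~3
overlap: 1~1, 3~2, 4~3
overlap: 1~1, 4~3
count: 3


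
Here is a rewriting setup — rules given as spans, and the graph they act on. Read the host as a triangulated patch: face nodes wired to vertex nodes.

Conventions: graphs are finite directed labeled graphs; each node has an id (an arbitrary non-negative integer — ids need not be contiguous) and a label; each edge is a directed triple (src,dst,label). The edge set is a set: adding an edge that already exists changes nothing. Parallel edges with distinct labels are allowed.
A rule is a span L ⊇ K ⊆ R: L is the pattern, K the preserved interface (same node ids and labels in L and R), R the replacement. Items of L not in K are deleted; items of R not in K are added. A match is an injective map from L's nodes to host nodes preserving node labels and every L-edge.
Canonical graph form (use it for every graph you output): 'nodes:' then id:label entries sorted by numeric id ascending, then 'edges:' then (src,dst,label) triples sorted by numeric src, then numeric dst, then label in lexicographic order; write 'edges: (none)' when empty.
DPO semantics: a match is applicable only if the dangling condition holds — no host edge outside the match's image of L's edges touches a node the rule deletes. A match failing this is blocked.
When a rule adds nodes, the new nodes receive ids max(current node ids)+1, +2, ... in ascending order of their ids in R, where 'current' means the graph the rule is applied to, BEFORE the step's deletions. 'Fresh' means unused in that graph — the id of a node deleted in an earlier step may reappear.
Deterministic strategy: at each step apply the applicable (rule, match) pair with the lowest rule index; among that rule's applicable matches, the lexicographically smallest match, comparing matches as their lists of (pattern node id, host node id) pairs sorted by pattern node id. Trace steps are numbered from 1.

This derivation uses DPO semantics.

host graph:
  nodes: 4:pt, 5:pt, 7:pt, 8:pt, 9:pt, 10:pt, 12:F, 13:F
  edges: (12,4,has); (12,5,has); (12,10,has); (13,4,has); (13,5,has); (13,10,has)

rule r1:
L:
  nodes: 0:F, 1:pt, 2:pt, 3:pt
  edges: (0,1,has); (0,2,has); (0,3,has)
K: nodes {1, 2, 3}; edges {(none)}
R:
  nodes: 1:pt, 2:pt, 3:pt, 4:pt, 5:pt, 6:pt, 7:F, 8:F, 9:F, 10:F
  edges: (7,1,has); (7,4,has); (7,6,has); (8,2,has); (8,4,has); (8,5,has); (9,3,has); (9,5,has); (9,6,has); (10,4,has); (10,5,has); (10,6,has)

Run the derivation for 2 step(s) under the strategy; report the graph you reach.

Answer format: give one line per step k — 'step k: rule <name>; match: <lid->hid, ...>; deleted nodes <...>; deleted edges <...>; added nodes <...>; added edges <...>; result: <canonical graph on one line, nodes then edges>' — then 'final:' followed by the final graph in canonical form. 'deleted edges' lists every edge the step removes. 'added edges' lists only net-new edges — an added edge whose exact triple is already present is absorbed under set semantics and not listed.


step 1: rule r1; match: 0->12, 1->4, 2->5, 3->10; deleted nodes 12; deleted edges (12,4,has); (12,5,has); (12,10,has); added nodes 14, 15, 16, 17, 18, 19, 20; added edges (17,4,has); (17,14,has); (17,16,has); (18,5,has); (18,14,has); (18,15,has); (19,10,has); (19,15,has); (19,16,has); (20,14,has); (20,15,has); (20,16,has); result: nodes: 4:pt, 5:pt, 7:pt, 8:pt, 9:pt, 10:pt, 13:F, 14:pt, 15:pt, 16:pt, 17:F, 18:F, 19:F, 20:F edges: (13,4,has); (13,5,has); (13,10,has); (17,4,has); (17,14,has); (17,16,has); (18,5,has); (18,14,has); (18,15,has); (19,10,has); (19,15,has); (19,16,has); (20,14,has); (20,15,has); (20,16,has)
step 2: rule r1; match: 0->13, 1->4, 2->5, 3->10; deleted nodes 13; deleted edges (13,4,has); (13,5,has); (13,10,has); added nodes 21, 22, 23, 24, 25, 26, 27; added edges (24,4,has); (24,21,has); (24,23,has); (25,5,has); (25,21,has); (25,22,has); (26,10,has); (26,22,has); (26,23,has); (27,21,has); (27,22,has); (27,23,has); result: nodes: 4:pt, 5:pt, 7:pt, 8:pt, 9:pt, 10:pt, 14:pt, 15:pt, 16:pt, 17:F, 18:F, 19:F, 20:F, 21:pt, 22:pt, 23:pt, 24:F, 25:F, 26:F, 27:F edges: (17,4,has); (17,14,has); (17,16,has); (18,5,has); (18,14,has); (18,15,has); (19,10,has); (19,15,has); (19,16,has); (20,14,has); (20,15,has); (20,16,has); (24,4,has); (24,21,has); (24,23,has); (25,5,has); (25,21,has); (25,22,has); (26,10,has); (26,22,has); (26,23,has); (27,21,has); (27,22,has); (27,23,has)
final:
nodes: 4:pt, 5:pt, 7:pt, 8:pt, 9:pt, 10:pt, 14:pt, 15:pt, 16:pt, 17:F, 18:F, 19:F, 20:F, 21:pt, 22:pt, 23:pt, 24:F, 25:F, 26:F, 27:F
edges: (17,4,has); (17,14,has); (17,16,has); (18,5,has); (18,14,has); (18,15,has); (19,10,has); (19,15,has); (19,16,has); (20,14,has); (20,15,has); (20,16,has); (24,4,has); (24,21,has); (24,23,has); (25,5,has); (25,21,has); (25,22,has); (26,10,has); (26,22,has); (26,23,has); (27,21,has); (27,22,has); (27,23,has)


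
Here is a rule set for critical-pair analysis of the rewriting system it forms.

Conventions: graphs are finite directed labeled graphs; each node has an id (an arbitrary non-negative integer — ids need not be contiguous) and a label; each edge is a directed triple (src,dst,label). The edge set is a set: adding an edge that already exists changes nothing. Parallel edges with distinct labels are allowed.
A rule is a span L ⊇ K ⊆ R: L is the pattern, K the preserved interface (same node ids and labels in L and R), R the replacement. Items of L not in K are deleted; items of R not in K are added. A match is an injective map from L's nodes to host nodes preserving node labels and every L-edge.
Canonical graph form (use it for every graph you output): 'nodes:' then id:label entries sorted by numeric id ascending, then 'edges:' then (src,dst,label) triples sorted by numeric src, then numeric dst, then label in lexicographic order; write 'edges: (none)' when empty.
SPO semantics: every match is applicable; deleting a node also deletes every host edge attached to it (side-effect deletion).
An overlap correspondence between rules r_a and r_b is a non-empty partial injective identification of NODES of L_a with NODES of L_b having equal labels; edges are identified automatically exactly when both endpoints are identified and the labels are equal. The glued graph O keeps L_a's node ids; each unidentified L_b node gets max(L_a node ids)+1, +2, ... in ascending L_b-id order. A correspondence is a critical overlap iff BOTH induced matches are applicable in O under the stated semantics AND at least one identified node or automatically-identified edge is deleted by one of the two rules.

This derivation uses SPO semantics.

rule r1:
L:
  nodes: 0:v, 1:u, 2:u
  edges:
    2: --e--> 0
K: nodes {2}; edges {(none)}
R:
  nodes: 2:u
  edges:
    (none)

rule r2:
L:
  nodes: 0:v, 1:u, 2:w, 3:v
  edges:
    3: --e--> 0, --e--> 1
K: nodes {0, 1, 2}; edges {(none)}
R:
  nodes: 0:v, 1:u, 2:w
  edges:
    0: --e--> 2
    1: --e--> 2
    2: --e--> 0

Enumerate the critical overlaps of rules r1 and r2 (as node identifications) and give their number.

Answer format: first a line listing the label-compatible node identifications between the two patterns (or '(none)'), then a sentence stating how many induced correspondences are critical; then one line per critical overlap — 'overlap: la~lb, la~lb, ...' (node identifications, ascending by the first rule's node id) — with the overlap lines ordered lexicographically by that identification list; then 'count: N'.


label-compatible node identifications between L(r1) and L(r2): 0~0, 0~3, 1~1, 2~1
7 of the induced correspondences are critical overlaps of r1 and r2.
overlap: 0~0
overlap: 0~0, 1~1
overlap: 0~0, 2~1
overlap: 0~3
overlap: 0~3, 1~1
overlap: 0~3, 2~1
overlap: 1~1
count: 7


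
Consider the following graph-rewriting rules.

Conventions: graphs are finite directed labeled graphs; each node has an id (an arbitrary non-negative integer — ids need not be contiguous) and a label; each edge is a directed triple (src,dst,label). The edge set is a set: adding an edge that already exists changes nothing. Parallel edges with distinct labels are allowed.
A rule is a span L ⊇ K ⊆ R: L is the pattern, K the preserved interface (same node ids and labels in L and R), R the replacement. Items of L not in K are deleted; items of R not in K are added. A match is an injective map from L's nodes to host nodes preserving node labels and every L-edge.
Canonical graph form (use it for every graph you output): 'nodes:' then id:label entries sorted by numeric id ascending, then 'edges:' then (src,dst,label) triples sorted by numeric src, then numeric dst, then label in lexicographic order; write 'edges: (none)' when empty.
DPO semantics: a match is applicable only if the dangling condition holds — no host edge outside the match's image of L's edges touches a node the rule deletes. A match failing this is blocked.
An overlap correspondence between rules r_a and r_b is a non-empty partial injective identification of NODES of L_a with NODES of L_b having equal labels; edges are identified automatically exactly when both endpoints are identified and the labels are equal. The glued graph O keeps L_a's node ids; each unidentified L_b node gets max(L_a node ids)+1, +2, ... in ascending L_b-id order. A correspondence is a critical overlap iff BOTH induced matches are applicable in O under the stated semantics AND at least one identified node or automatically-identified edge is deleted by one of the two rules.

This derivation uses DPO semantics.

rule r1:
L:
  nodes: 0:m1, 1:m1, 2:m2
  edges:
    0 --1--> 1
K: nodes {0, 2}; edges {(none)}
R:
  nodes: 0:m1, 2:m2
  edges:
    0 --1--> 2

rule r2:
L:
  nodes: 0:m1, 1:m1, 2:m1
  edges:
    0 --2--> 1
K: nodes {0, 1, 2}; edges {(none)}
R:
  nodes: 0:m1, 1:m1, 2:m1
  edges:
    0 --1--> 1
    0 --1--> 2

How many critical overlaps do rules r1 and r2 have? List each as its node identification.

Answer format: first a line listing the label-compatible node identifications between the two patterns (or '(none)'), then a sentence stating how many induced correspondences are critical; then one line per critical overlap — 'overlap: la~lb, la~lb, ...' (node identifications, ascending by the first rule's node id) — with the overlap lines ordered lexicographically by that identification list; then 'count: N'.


label-compatible node identifications between L(r1) and L(r2): 0~0, 0~1, 0~2, 1~0, 1~1, 1~2
3 of the induced correspondences are critical overlaps of r1 and r2.
overlap: 0~0, 1~2
overlap: 0~1, 1~2
overlap: 1~2
count: 3


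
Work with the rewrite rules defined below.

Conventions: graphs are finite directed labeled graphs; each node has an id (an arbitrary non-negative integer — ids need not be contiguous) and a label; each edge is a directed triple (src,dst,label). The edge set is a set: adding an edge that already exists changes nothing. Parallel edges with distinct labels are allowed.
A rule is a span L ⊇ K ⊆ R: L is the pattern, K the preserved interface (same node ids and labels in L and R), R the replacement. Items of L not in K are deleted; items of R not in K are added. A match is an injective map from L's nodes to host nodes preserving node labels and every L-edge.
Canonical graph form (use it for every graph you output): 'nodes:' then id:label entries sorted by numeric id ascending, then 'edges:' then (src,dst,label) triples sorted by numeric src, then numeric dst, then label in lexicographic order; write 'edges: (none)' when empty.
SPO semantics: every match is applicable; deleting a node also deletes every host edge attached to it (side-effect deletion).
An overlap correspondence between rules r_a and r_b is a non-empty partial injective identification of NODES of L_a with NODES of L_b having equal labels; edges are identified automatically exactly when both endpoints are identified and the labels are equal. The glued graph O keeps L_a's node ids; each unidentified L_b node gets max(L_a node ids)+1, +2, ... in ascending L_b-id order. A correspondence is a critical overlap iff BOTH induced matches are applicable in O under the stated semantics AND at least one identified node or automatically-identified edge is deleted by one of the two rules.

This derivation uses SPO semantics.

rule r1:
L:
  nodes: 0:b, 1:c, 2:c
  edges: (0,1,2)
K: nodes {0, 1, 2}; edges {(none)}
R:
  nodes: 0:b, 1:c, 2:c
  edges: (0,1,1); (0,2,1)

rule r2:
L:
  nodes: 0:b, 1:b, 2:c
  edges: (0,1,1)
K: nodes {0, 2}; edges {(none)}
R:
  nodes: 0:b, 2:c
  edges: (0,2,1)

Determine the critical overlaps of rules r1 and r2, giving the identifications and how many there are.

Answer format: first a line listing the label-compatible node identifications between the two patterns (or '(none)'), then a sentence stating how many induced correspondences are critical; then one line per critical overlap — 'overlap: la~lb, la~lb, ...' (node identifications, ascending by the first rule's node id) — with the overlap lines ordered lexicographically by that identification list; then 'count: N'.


label-compatible node identifications between L(r1) and L(r2): 0~0, 0~1, 1~2, 2~2
3 of the induced correspondences are critical overlaps of r1 and r2.
overlap: 0~1
overlap: 0~1, 1~2
overlap: 0~1, 2~2
count: 3


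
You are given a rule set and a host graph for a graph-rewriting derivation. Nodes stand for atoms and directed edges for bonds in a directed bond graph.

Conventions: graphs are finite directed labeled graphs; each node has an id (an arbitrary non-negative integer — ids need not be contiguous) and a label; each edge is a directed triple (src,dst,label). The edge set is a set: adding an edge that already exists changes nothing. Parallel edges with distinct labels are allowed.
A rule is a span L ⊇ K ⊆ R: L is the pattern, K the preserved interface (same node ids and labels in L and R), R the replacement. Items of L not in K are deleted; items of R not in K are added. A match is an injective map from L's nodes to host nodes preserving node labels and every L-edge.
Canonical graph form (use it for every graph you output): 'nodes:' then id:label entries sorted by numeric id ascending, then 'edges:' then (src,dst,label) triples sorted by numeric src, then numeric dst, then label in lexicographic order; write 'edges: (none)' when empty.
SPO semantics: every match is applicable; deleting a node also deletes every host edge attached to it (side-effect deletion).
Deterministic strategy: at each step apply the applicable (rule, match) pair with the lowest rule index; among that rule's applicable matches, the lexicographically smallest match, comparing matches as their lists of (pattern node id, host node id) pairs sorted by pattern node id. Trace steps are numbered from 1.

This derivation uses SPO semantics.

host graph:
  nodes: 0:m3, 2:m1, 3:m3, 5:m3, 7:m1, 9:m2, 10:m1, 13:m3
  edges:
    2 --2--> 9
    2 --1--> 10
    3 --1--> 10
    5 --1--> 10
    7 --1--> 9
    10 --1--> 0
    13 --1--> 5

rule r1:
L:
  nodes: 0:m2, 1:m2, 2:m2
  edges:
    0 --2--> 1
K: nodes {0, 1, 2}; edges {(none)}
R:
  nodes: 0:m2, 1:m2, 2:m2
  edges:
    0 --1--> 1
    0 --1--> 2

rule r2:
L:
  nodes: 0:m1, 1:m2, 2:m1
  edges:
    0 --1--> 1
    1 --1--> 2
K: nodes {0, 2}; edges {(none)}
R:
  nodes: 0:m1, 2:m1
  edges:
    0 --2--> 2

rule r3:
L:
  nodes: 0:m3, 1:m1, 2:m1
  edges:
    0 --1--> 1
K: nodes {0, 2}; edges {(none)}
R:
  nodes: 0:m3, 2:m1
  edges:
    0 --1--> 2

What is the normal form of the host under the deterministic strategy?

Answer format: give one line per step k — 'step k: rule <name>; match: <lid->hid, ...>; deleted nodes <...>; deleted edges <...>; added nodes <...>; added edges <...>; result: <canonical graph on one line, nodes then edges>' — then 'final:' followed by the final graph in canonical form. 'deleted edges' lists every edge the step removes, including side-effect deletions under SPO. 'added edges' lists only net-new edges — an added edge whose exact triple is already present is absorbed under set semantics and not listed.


step 1: rule r3; match: 0->3, 1->10, 2->2; deleted nodes 10; deleted edges (2,10,1); (3,10,1); (5,10,1); (10,0,1); added nodes (none); added edges (3,2,1); result: nodes: 0:m3, 2:m1, 3:m3, 5:m3, 7:m1, 9:m2, 13:m3 edges: (2,9,2); (3,2,1); (7,9,1); (13,5,1)
step 2: rule r3; match: 0->3, 1->2, 2->7; deleted nodes 2; deleted edges (2,9,2); (3,2,1); added nodes (none); added edges (3,7,1); result: nodes: 0:m3, 3:m3, 5:m3, 7:m1, 9:m2, 13:m3 edges: (3,7,1); (7,9,1); (13,5,1)
final:
nodes: 0:m3, 3:m3, 5:m3, 7:m1, 9:m2, 13:m3
edges: (3,7,1); (7,9,1); (13,5,1)


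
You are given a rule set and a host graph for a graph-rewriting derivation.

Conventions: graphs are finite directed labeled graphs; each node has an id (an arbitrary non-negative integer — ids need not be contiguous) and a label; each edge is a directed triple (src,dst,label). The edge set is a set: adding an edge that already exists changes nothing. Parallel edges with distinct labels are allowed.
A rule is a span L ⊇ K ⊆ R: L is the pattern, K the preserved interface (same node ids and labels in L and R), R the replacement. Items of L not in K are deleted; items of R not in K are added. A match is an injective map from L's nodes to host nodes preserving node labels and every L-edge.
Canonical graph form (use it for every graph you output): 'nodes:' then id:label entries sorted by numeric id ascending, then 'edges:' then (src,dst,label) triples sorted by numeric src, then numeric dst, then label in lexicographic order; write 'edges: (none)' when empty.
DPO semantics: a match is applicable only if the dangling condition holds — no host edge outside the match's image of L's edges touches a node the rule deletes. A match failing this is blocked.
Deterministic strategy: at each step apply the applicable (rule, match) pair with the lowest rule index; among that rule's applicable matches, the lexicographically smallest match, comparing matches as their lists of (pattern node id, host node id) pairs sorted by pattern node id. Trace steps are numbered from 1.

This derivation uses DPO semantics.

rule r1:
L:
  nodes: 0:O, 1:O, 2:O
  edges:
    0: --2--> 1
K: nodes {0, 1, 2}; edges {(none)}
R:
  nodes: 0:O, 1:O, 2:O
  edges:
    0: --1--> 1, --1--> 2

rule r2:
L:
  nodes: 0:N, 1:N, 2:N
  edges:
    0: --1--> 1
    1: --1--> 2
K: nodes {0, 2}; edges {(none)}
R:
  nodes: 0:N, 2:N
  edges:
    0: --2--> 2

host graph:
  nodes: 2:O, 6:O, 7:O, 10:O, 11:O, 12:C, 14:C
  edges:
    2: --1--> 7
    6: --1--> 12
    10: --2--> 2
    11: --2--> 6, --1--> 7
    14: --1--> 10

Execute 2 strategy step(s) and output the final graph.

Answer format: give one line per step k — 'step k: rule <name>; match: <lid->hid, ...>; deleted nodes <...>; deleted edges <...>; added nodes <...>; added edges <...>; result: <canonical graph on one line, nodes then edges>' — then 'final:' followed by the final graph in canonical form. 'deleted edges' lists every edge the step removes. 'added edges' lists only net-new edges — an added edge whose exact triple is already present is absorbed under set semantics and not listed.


step 1: rule r1; match: 0->10, 1->2, 2->6; deleted nodes (none); deleted edges (10,2,2); added nodes (none); added edges (10,2,1); (10,6,1); result: nodes: 2:O, 6:O, 7:O, 10:O, 11:O, 12:C, 14:C edges: (2,7,1); (6,12,1); (10,2,1); (10,6,1); (11,6,2); (11,7,1); (14,10,1)
step 2: rule r1; match: 0->11, 1->6, 2->2; deleted nodes (none); deleted edges (11,6,2); added nodes (none); added edges (11,2,1); (11,6,1); result: nodes: 2:O, 6:O, 7:O, 10:O, 11:O, 12:C, 14:C edges: (2,7,1); (6,12,1); (10,2,1); (10,6,1); (11,2,1); (11,6,1); (11,7,1); (14,10,1)
final:
nodes: 2:O, 6:O, 7:O, 10:O, 11:O, 12:C, 14:C
edges: (2,7,1); (6,12,1); (10,2,1); (10,6,1); (11,2,1); (11,6,1); (11,7,1); (14,10,1)


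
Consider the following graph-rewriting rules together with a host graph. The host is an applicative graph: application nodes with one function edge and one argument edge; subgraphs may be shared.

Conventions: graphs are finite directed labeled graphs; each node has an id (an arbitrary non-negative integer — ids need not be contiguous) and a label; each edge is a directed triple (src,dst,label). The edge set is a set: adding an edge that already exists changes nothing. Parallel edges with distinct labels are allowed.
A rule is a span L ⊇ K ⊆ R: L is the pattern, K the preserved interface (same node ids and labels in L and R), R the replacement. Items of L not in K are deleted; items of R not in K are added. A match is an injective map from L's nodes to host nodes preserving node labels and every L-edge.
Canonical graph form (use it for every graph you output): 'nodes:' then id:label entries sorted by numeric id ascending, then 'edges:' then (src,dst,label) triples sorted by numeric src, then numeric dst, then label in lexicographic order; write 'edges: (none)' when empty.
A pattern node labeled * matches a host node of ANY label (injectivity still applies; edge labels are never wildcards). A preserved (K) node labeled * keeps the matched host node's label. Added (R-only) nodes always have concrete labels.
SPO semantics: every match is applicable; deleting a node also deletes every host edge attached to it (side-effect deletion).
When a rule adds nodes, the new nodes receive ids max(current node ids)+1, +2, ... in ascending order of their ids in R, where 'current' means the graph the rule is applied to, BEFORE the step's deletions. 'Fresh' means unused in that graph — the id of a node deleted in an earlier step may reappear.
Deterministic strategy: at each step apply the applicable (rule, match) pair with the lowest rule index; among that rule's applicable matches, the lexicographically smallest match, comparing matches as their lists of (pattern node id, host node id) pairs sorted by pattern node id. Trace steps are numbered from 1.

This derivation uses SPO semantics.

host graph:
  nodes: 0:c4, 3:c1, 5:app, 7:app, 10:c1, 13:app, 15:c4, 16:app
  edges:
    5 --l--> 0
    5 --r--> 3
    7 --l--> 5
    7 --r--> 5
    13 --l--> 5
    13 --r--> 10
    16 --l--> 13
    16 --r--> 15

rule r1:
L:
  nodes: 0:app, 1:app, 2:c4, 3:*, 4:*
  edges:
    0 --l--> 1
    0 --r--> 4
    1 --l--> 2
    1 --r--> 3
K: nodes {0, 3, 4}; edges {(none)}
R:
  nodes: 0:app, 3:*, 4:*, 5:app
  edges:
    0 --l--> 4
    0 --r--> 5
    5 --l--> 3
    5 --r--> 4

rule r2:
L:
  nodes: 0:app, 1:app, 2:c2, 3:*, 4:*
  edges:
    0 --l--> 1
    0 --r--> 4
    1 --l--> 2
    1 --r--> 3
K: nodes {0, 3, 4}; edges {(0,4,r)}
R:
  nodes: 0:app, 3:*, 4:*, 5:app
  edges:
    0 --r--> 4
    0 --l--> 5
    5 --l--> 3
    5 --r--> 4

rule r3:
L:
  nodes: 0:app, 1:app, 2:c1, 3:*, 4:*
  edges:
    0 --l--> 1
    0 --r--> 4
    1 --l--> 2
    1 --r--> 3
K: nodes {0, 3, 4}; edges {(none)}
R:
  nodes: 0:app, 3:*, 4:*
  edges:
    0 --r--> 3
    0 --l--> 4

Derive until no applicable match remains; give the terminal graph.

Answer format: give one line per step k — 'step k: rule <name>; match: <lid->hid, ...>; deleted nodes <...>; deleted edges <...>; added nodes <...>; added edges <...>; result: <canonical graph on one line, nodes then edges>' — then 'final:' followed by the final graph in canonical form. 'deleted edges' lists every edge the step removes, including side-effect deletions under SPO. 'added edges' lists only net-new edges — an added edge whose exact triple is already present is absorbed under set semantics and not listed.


step 1: rule r1; match: 0->13, 1->5, 2->0, 3->3, 4->10; deleted nodes 0, 5; deleted edges (5,0,l); (5,3,r); (7,5,l); (7,5,r); (13,5,l); (13,10,r); added nodes 17; added edges (13,10,l); (13,17,r); (17,3,l); (17,10,r); result: nodes: 3:c1, 7:app, 10:c1, 13:app, 15:c4, 16:app, 17:app edges: (13,10,l); (13,17,r); (16,13,l); (16,15,r); (17,3,l); (17,10,r)
step 2: rule r3; match: 0->16, 1->13, 2->10, 3->17, 4->15; deleted nodes 10, 13; deleted edges (13,10,l); (13,17,r); (16,13,l); (16,15,r); (17,10,r); added nodes (none); added edges (16,15,l); (16,17,r); result: nodes: 3:c1, 7:app, 15:c4, 16:app, 17:app edges: (16,15,l); (16,17,r); (17,3,l)
final:
nodes: 3:c1, 7:app, 15:c4, 16:app, 17:app
edges: (16,15,l); (16,17,r); (17,3,l)


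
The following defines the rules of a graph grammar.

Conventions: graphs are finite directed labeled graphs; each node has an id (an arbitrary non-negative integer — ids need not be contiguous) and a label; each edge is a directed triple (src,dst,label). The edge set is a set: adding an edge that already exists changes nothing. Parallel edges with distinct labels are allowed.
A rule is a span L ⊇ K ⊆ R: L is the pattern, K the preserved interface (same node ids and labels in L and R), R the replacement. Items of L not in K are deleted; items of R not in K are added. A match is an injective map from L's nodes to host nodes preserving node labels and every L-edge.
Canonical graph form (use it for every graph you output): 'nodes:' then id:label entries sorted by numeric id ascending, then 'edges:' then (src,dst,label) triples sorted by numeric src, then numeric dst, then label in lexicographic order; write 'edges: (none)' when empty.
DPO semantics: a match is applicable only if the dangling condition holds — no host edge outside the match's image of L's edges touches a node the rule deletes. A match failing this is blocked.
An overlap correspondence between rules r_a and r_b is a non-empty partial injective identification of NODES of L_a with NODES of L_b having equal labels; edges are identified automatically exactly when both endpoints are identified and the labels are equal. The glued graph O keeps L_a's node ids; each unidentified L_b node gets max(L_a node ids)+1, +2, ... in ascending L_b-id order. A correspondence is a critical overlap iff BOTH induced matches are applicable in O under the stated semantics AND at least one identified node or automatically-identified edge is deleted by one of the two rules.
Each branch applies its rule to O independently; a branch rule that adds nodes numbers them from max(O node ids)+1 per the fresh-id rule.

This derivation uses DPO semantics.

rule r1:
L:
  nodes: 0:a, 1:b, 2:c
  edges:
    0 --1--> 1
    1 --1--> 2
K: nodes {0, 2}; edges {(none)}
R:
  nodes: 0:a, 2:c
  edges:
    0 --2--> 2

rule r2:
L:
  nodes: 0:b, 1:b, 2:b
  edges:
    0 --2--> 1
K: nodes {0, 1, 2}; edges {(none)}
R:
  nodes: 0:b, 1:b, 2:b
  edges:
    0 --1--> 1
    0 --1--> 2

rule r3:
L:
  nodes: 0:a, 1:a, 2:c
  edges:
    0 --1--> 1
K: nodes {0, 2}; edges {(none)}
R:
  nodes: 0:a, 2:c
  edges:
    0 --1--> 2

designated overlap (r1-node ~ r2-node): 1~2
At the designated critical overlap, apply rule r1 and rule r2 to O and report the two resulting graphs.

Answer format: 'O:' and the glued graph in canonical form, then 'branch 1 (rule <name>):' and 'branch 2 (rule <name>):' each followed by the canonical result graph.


O:
nodes: 0:a, 1:b, 2:c, 3:b, 4:b
edges: (0,1,1); (1,2,1); (3,4,2)
branch 1 (rule r1):
nodes: 0:a, 2:c, 3:b, 4:b
edges: (0,2,2); (3,4,2)
branch 2 (rule r2):
nodes: 0:a, 1:b, 2:c, 3:b, 4:b
edges: (0,1,1); (1,2,1); (3,1,1); (3,4,1)


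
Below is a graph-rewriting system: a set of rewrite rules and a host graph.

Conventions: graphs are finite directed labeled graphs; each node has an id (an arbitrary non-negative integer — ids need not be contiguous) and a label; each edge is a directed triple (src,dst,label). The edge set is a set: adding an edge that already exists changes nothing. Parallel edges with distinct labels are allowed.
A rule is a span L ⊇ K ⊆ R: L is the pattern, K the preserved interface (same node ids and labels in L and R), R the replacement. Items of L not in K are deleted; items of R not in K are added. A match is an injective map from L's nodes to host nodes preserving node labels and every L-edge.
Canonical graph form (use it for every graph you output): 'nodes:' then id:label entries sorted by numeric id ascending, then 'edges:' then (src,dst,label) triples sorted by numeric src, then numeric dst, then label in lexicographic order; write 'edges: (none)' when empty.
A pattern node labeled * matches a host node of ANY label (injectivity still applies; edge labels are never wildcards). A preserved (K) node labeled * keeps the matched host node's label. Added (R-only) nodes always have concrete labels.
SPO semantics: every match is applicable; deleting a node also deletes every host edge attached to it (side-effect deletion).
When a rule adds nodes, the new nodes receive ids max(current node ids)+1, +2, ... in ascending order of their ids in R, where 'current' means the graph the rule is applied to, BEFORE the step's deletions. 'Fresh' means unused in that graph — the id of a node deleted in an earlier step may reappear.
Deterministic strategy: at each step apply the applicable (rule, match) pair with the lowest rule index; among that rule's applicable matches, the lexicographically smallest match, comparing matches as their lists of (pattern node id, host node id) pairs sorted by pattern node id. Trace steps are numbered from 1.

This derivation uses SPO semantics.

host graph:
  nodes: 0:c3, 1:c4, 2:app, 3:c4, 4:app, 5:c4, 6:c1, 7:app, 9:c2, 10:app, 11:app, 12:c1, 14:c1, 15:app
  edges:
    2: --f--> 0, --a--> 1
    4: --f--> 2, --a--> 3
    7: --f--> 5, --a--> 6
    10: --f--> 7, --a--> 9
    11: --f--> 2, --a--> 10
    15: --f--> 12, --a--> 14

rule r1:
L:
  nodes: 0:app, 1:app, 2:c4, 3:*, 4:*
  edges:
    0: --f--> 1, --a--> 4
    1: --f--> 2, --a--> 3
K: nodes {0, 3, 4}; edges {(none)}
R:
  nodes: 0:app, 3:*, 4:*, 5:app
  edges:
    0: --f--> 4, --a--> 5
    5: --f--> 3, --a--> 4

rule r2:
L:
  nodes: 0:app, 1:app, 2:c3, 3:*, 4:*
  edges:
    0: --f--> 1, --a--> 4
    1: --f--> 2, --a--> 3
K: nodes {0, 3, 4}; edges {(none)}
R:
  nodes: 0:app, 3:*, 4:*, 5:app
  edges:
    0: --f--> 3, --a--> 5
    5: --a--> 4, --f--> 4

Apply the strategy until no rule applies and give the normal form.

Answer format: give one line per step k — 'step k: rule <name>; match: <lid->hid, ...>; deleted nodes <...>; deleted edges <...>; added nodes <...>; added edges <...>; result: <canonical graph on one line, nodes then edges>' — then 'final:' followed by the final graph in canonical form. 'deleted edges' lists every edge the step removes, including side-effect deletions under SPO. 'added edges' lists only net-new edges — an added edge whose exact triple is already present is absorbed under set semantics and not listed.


step 1: rule r1; match: 0->10, 1->7, 2->5, 3->6, 4->9; deleted nodes 5, 7; deleted edges (7,5,f); (7,6,a); (10,7,f); (10,9,a); added nodes 16; added edges (10,9,f); (10,16,a); (16,6,f); (16,9,a); result: nodes: 0:c3, 1:c4, 2:app, 3:c4, 4:app, 6:c1, 9:c2, 10:app, 11:app, 12:c1, 14:c1, 15:app, 16:app edges: (2,0,f); (2,1,a); (4,2,f); (4,3,a); (10,9,f); (10,16,a); (11,2,f); (11,10,a); (15,12,f); (15,14,a); (16,6,f); (16,9,a)
step 2: rule r2; match: 0->4, 1->2, 2->0, 3->1, 4->3; deleted nodes 0, 2; deleted edges (2,0,f); (2,1,a); (4,2,f); (4,3,a); (11,2,f); added nodes 17; added edges (4,1,f); (4,17,a); (17,3,a); (17,3,f); result: nodes: 1:c4, 3:c4, 4:app, 6:c1, 9:c2, 10:app, 11:app, 12:c1, 14:c1, 15:app, 16:app, 17:app edges: (4,1,f); (4,17,a); (10,9,f); (10,16,a); (11,10,a); (15,12,f); (15,14,a); (16,6,f); (16,9,a); (17,3,a); (17,3,f)
final:
nodes: 1:c4, 3:c4, 4:app, 6:c1, 9:c2, 10:app, 11:app, 12:c1, 14:c1, 15:app, 16:app, 17:app
edges: (4,1,f); (4,17,a); (10,9,f); (10,16,a); (11,10,a); (15,12,f); (15,14,a); (16,6,f); (16,9,a); (17,3,a); (17,3,f)
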